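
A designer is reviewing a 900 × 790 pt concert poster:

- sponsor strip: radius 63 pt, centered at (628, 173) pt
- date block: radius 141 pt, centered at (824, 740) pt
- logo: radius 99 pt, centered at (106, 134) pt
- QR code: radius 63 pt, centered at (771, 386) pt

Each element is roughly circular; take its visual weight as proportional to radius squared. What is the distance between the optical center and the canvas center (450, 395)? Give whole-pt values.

r² weights: sponsor strip 63² = 3969, date block 141² = 19881, logo 99² = 9801, QR code 63² = 3969. Total = 37620.
Σw·x = 3969·628 + 19881·824 + 9801·106 + 3969·771 = 22973481, so x̄ = 22973481/37620 ≈ 610.67.
Σw·y = 3969·173 + 19881·740 + 9801·134 + 3969·386 = 18243945, so ȳ = 18243945/37620 ≈ 484.95.
Offset from (450, 395): Δx ≈ 160.67, Δy ≈ 89.95; distance = √(Δx² + Δy²) ≈ 184.14.

≈ 184 pt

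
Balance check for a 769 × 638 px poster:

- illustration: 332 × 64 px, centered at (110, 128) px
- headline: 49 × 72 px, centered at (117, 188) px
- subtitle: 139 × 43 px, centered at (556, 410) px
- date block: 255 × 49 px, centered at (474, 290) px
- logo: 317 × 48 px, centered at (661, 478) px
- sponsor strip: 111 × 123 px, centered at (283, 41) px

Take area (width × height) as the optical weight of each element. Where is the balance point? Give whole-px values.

Areas: illustration 332·64 = 21248, headline 49·72 = 3528, subtitle 139·43 = 5977, date block 255·49 = 12495, logo 317·48 = 15216, sponsor strip 111·123 = 13653. Total weight = 72117.
x: moment 25917473 / weight 72117 ≈ 359.38
y: moment 17290149 / weight 72117 ≈ 239.75

(359, 240)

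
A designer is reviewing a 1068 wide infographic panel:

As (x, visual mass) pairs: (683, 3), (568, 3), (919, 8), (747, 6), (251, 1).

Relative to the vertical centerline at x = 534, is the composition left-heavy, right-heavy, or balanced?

right-heavy

Σw = 3 + 3 + 8 + 6 + 1 = 21.
x-moment: 3·683 + 3·568 + 8·919 + 6·747 + 1·251 = 15838; centroid 15838/21 ≈ 754.19.
754.2 vs midline 534 → right-heavy.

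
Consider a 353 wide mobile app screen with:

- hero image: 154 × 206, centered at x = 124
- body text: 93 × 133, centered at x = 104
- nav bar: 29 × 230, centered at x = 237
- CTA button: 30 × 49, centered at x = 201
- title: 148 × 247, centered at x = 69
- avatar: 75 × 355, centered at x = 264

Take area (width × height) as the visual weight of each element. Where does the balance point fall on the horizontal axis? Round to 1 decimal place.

x ≈ 144.2

Taking area as weight: hero image 154·206 = 31724, body text 93·133 = 12369, nav bar 29·230 = 6670, CTA button 30·49 = 1470, title 148·247 = 36556, avatar 75·355 = 26625. Sum 115414.
Σw·x = 16647776; x̄ = 16647776/115414 ≈ 144.24.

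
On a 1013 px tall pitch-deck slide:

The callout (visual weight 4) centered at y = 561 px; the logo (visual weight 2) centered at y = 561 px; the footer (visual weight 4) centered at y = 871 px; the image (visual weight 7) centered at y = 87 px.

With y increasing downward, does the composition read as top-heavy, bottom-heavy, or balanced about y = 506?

top-heavy

Weights sum to 4 + 2 + 4 + 7 = 17.
y: (4·561 + 2·561 + 4·871 + 7·87) / 17 = 7459 / 17 ≈ 438.76
438.8 lies above (smaller y than) the midline 506, so the layout is top-heavy.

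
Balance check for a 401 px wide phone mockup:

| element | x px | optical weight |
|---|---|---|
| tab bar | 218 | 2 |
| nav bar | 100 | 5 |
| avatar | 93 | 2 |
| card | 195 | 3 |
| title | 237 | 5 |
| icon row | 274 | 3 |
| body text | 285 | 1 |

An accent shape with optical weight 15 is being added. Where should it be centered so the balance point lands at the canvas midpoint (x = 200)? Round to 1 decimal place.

New total weight: (2 + 5 + 2 + 3 + 5 + 3 + 1) + 15 = 36.
x: target moment 36×200 = 7200; current 2·218 + 5·100 + 2·93 + 3·195 + 5·237 + 3·274 + 1·285 = 3999; the accent shape supplies 3201, so x = 3201/15 ≈ 213.40.

x ≈ 213.4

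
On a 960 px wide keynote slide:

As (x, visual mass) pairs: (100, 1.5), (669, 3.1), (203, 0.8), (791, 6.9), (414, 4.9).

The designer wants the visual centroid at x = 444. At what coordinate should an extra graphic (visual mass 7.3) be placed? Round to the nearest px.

x ≈ 138

After adding the extra graphic, total weight = 1.5 + 3.1 + 0.8 + 6.9 + 4.9 + 7.3 = 24.5.
x: need Σw·x = 24.5·444 = 10878.0. Existing = 1.5·100 + 3.1·669 + 0.8·203 + 6.9·791 + 4.9·414 = 9872.8. Remainder 1005.2 / 7.3 ≈ 137.70.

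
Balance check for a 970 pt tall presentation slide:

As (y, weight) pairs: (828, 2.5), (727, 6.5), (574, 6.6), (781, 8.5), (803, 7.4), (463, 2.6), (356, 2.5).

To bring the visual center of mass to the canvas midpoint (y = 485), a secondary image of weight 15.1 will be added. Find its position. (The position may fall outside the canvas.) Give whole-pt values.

y ≈ -12

New total weight: (2.5 + 6.5 + 6.6 + 8.5 + 7.4 + 2.6 + 2.5) + 15.1 = 51.7.
Along y: (25258.4 + 15.1·y) / 51.7 = 485 (existing moment 2.5·828 + 6.5·727 + 6.6·574 + 8.5·781 + 7.4·803 + 2.6·463 + 2.5·356 = 25258.4) ⇒ y = (25074.5 − 25258.4) / 15.1 ≈ -12.18.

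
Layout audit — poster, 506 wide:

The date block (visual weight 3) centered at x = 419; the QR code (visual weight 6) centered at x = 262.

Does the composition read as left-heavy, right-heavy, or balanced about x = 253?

Weights sum to 3 + 6 = 9.
Σw·x = 3·419 + 6·262 = 2829, so x̄ = 2829/9 ≈ 314.33.
314.3 lies right of the midline 253, so the layout is right-heavy.

right-heavy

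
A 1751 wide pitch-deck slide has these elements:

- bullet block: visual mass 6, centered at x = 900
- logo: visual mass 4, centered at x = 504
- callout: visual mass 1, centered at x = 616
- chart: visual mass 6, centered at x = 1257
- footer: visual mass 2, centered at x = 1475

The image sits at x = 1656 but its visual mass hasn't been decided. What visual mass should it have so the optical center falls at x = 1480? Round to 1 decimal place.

w ≈ 54.5

Fixed elements: Σw = 6 + 4 + 1 + 6 + 2 = 19, Σw·x = 6·900 + 4·504 + 1·616 + 6·1257 + 2·1475 = 18524.
Set Σw·x/Σw = 1480: (18524 + 1656w) = 1480·(19 + w).
So w = (1480·19 − 18524)/(1656 − 1480) = 9596/176 ≈ 54.52.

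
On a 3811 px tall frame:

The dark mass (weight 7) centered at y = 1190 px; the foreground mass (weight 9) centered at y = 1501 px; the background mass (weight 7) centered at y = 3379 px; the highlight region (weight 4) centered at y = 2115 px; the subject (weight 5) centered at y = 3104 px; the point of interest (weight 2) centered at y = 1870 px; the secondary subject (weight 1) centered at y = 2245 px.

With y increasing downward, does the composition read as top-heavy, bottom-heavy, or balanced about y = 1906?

Weights sum to 7 + 9 + 7 + 4 + 5 + 2 + 1 = 35.
Σw·y = 75457; ȳ = 75457/35 ≈ 2155.91.
2155.9 vs midline 1906 → bottom-heavy.

bottom-heavy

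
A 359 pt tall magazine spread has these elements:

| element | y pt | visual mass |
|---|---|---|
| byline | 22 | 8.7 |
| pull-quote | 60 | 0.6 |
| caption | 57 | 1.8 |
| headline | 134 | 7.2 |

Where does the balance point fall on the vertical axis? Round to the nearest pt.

Weights sum to 8.7 + 0.6 + 1.8 + 7.2 = 18.3.
Σw·y = 8.7·22 + 0.6·60 + 1.8·57 + 7.2·134 = 1294.8, so ȳ = 1294.8/18.3 ≈ 70.75.

y ≈ 71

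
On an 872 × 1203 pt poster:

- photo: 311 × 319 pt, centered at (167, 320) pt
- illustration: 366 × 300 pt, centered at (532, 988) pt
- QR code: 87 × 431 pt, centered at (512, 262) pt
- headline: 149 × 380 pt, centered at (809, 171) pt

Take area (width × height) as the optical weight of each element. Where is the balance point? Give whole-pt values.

(462, 527)

Areas: photo 311·319 = 99209, illustration 366·300 = 109800, QR code 87·431 = 37497, headline 149·380 = 56620. Total weight = 303126.
x: (99209·167 + 109800·532 + 37497·512 + 56620·809) / 303126 = 139985547 / 303126 ≈ 461.81
y: (99209·320 + 109800·988 + 37497·262 + 56620·171) / 303126 = 159735514 / 303126 ≈ 526.96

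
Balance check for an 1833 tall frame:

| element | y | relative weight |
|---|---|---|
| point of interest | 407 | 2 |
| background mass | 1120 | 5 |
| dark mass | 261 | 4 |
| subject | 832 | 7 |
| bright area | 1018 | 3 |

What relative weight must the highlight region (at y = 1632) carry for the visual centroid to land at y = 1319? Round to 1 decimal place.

w ≈ 36.3

Fixed elements: Σw = 2 + 5 + 4 + 7 + 3 = 21, Σw·y = 2·407 + 5·1120 + 4·261 + 7·832 + 3·1018 = 16336.
Balance at y = 1319 requires (16336 + w·1632) / (21 + w) = 1319.
Rearranging, w·(1632 − 1319) = 1319·21 − 16336 = 11363, so w ≈ 11363/313 = 36.30.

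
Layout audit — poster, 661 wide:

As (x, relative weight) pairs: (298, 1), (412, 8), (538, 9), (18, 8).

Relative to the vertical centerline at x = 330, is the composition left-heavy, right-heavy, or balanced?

balanced

Weights sum to 1 + 8 + 9 + 8 = 26.
Σw·x = 1·298 + 8·412 + 9·538 + 8·18 = 8580, so x̄ = 8580/26 ≈ 330.00.
That equals the midline 330 — balanced.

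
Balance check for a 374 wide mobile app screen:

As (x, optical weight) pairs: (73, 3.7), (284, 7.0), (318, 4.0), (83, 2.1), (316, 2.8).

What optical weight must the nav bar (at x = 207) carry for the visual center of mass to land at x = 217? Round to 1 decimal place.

Existing Σw = 19.6 (3.7 + 7.0 + 4.0 + 2.1 + 2.8); existing moment 3.7·73 + 7.0·284 + 4.0·318 + 2.1·83 + 2.8·316 = 4589.2.
For the centroid to hit 217: (4589.2 + w·207) / (19.6 + w) = 217.
Rearranging, w·(207 − 217) = 217·19.6 − 4589.2 = -336.0, so w ≈ -336.0/-10 = 33.60.

w ≈ 33.6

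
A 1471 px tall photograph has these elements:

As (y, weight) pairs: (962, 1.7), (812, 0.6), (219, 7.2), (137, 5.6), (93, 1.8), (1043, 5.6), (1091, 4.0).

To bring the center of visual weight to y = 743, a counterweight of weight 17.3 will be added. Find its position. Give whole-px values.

With the counterweight, Σw becomes 1.7 + 0.6 + 7.2 + 5.6 + 1.8 + 5.6 + 4.0 + 17.3 = 43.8.
y: target moment 43.8×743 = 32543.4; current 1.7·962 + 0.6·812 + 7.2·219 + 5.6·137 + 1.8·93 + 5.6·1043 + 4.0·1091 = 14838.8; the counterweight supplies 17704.6, so y = 17704.6/17.3 ≈ 1023.39.

y ≈ 1023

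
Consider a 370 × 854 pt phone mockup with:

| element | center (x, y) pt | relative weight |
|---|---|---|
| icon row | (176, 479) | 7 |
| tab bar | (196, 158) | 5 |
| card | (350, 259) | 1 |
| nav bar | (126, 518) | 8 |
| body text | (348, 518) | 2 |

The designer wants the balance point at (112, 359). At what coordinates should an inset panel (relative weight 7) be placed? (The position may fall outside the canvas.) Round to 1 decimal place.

(-129.4, 169.7)

After adding the inset panel, total weight = 7 + 5 + 1 + 8 + 2 + 7 = 30.
x: target moment 30×112 = 3360; current 7·176 + 5·196 + 1·350 + 8·126 + 2·348 = 4266; the inset panel supplies -906, so x = -906/7 ≈ -129.43.
y: target moment 30×359 = 10770; current 7·479 + 5·158 + 1·259 + 8·518 + 2·518 = 9582; the inset panel supplies 1188, so y = 1188/7 ≈ 169.71.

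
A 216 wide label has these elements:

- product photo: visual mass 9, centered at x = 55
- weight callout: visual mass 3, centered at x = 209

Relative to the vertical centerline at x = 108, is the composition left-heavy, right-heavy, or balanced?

Σw = 9 + 3 = 12.
x: (9·55 + 3·209) / 12 = 1122 / 12 ≈ 93.50
93.5 vs midline 108 → left-heavy.

left-heavy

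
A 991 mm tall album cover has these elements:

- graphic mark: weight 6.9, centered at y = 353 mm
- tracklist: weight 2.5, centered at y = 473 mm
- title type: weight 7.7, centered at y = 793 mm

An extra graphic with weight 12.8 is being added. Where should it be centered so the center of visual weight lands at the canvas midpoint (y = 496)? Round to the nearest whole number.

New total weight: (6.9 + 2.5 + 7.7) + 12.8 = 29.9.
Along y: (9724.3 + 12.8·y) / 29.9 = 496 (existing moment 6.9·353 + 2.5·473 + 7.7·793 = 9724.3) ⇒ y = (14830.4 − 9724.3) / 12.8 ≈ 398.91.

y ≈ 399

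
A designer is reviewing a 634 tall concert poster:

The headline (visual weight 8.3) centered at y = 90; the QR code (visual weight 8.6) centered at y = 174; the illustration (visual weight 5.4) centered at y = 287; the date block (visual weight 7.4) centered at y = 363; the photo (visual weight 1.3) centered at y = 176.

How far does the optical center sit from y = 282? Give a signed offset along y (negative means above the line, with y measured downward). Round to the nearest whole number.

Weights sum to 8.3 + 8.6 + 5.4 + 7.4 + 1.3 = 31.0.
Σw·y = 8.3·90 + 8.6·174 + 5.4·287 + 7.4·363 + 1.3·176 = 6708.2, so ȳ = 6708.2/31.0 ≈ 216.39.
Against y = 282, that's 216.39 − 282 = -65.61.

≈ -66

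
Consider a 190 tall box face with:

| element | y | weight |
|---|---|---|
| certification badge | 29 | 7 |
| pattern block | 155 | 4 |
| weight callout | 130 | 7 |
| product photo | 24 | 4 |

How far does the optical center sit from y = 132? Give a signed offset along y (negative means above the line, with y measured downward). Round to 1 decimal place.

≈ -48.9

Weights sum to 7 + 4 + 7 + 4 = 22.
y-moment: 7·29 + 4·155 + 7·130 + 4·24 = 1829; centroid 1829/22 ≈ 83.14.
Offset from y = 132: 83.14 − 132 ≈ -48.86.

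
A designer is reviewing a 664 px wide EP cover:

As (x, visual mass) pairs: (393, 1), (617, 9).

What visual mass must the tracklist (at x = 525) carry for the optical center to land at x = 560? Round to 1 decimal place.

Existing Σw = 10 (1 + 9); existing moment 1·393 + 9·617 = 5946.
Set Σw·x/Σw = 560: (5946 + 525w) = 560·(10 + w).
Solving: w = (560·10 − 5946) / (525 − 560) = -346 / -35 ≈ 9.89.

w ≈ 9.9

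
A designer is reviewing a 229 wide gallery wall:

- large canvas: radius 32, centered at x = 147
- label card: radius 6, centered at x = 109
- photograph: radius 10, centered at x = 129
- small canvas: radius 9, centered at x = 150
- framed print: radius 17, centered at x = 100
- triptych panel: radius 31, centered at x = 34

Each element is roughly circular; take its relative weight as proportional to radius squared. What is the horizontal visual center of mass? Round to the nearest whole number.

x ≈ 97

Weights ∝ r²: large canvas 32² = 1024, label card 6² = 36, photograph 10² = 100, small canvas 9² = 81, framed print 17² = 289, triptych panel 31² = 961; Σw = 2491.
x: moment 241076 / weight 2491 ≈ 96.78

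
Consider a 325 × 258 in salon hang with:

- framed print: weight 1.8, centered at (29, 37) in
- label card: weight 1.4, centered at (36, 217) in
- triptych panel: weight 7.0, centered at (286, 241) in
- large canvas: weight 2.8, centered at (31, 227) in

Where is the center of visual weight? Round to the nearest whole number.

(169, 207)

Σw = 1.8 + 1.4 + 7.0 + 2.8 = 13.0.
x: (1.8·29 + 1.4·36 + 7.0·286 + 2.8·31) / 13.0 = 2191.4 / 13.0 ≈ 168.57
y: (1.8·37 + 1.4·217 + 7.0·241 + 2.8·227) / 13.0 = 2693.0 / 13.0 ≈ 207.15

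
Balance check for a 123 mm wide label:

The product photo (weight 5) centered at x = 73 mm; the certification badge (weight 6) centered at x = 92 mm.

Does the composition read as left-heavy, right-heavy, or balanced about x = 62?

Total weight = 5 + 6 = 11.
x: (5·73 + 6·92) / 11 = 917 / 11 ≈ 83.36
83.4 lies right of the midline 62, so the layout is right-heavy.

right-heavy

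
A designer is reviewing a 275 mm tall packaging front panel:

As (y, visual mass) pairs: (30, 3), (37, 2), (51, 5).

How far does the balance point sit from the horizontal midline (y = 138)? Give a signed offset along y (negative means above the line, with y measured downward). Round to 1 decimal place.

Total weight = 3 + 2 + 5 = 10.
y: (3·30 + 2·37 + 5·51) / 10 = 419 / 10 ≈ 41.90
Difference: 41.90 − 138 ≈ -96.10.

≈ -96.1 mm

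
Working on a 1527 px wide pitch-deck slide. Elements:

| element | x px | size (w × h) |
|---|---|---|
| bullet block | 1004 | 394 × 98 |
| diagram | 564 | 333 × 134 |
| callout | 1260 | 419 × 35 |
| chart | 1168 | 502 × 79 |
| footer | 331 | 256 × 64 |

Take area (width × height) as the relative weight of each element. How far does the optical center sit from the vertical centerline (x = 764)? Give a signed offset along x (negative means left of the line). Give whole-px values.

≈ 107 px

Areas: bullet block 394·98 = 38612, diagram 333·134 = 44622, callout 419·35 = 14665, chart 502·79 = 39658, footer 256·64 = 16384. Total weight = 153941.
x-moment: 38612·1004 + 44622·564 + 14665·1260 + 39658·1168 + 16384·331 = 134154804; centroid 134154804/153941 ≈ 871.47.
Offset from x = 764: 871.47 − 764 ≈ 107.47.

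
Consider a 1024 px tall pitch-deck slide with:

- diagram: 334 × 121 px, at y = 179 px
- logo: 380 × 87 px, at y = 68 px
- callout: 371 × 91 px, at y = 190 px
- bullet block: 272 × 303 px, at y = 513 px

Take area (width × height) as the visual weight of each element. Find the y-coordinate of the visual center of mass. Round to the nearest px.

Areas: diagram 334·121 = 40414, logo 380·87 = 33060, callout 371·91 = 33761, bullet block 272·303 = 82416. Total weight = 189651.
Σw·y = 40414·179 + 33060·68 + 33761·190 + 82416·513 = 58176184, so ȳ = 58176184/189651 ≈ 306.75.

y ≈ 307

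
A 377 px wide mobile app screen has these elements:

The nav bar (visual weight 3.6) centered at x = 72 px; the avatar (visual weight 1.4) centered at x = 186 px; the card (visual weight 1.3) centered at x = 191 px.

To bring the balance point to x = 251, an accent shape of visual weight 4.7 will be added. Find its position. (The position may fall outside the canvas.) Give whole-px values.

After adding the accent shape, total weight = 3.6 + 1.4 + 1.3 + 4.7 = 11.0.
Along x: (767.9 + 4.7·x) / 11.0 = 251 (existing moment 3.6·72 + 1.4·186 + 1.3·191 = 767.9) ⇒ x = (2761.0 − 767.9) / 4.7 ≈ 424.06.

x ≈ 424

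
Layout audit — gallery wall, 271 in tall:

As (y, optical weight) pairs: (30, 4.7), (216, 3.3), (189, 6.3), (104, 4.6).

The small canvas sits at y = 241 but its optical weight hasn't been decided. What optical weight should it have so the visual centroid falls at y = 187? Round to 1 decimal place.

w ≈ 18.7

Fixed elements: Σw = 4.7 + 3.3 + 6.3 + 4.6 = 18.9, Σw·y = 4.7·30 + 3.3·216 + 6.3·189 + 4.6·104 = 2522.9.
Balance at y = 187 requires (2522.9 + w·241) / (18.9 + w) = 187.
Rearranging, w·(241 − 187) = 187·18.9 − 2522.9 = 1011.4, so w ≈ 1011.4/54 = 18.73.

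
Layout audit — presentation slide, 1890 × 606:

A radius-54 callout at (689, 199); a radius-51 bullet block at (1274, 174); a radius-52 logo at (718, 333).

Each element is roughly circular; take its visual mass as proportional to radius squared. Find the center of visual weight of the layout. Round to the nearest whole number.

(884, 235)

Weights ∝ r²: callout 54² = 2916, bullet block 51² = 2601, logo 52² = 2704; Σw = 8221.
Σw·x = 2916·689 + 2601·1274 + 2704·718 = 7264270, so x̄ = 7264270/8221 ≈ 883.62.
Σw·y = 2916·199 + 2601·174 + 2704·333 = 1933290, so ȳ = 1933290/8221 ≈ 235.16.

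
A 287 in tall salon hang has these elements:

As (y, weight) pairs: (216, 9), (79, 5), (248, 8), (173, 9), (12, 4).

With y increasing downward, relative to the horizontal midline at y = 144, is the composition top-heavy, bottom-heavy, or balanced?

Weights sum to 9 + 5 + 8 + 9 + 4 = 35.
y-moment: 9·216 + 5·79 + 8·248 + 9·173 + 4·12 = 5928; centroid 5928/35 ≈ 169.37.
Since 169.4 is below (larger y than) 144, the composition reads bottom-heavy.

bottom-heavy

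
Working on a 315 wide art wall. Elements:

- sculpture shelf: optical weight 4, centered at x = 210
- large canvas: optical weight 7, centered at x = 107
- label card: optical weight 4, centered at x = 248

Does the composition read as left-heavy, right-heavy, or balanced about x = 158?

Σw = 4 + 7 + 4 = 15.
Σw·x = 4·210 + 7·107 + 4·248 = 2581, so x̄ = 2581/15 ≈ 172.07.
172.1 vs midline 158 → right-heavy.

right-heavy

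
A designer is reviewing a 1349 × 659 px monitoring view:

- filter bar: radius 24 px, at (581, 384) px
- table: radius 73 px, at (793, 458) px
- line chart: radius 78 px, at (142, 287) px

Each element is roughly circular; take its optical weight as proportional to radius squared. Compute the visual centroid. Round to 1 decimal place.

(452.5, 367.7)

Weights ∝ r²: filter bar 24² = 576, table 73² = 5329, line chart 78² = 6084; Σw = 11989.
x-moment: 576·581 + 5329·793 + 6084·142 = 5424481; centroid 5424481/11989 ≈ 452.45.
y-moment: 576·384 + 5329·458 + 6084·287 = 4407974; centroid 4407974/11989 ≈ 367.67.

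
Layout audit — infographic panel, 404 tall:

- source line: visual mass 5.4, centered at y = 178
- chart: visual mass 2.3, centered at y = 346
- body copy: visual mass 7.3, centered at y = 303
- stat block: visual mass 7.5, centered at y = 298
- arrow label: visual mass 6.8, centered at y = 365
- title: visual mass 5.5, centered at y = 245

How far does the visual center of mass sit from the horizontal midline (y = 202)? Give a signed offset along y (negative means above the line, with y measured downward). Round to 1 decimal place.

≈ 86.3

Σw = 5.4 + 2.3 + 7.3 + 7.5 + 6.8 + 5.5 = 34.8.
y: moment 10033.4 / weight 34.8 ≈ 288.32
Offset from y = 202: 288.32 − 202 ≈ 86.32.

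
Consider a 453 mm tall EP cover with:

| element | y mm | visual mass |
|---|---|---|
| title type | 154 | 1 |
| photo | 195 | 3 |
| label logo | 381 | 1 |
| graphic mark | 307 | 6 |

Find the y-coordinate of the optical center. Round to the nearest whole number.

Total weight = 1 + 3 + 1 + 6 = 11.
Σw·y = 1·154 + 3·195 + 1·381 + 6·307 = 2962, so ȳ = 2962/11 ≈ 269.27.

y ≈ 269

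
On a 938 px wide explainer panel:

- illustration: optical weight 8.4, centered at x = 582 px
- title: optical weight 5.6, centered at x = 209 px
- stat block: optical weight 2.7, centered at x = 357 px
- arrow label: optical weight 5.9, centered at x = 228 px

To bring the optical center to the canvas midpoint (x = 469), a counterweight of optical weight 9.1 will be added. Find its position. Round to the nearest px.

New total weight: (8.4 + 5.6 + 2.7 + 5.9) + 9.1 = 31.7.
Along x: (8368.3 + 9.1·x) / 31.7 = 469 (existing moment 8.4·582 + 5.6·209 + 2.7·357 + 5.9·228 = 8368.3) ⇒ x = (14867.3 − 8368.3) / 9.1 ≈ 714.18.

x ≈ 714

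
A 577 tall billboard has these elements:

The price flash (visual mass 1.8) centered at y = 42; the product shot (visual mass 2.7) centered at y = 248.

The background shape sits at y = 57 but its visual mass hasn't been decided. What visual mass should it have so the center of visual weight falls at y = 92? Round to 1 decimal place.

w ≈ 9.5

Fixed elements: Σw = 1.8 + 2.7 = 4.5, Σw·y = 1.8·42 + 2.7·248 = 745.2.
For the centroid to hit 92: (745.2 + w·57) / (4.5 + w) = 92.
So w = (92·4.5 − 745.2)/(57 − 92) = -331.2/-35 ≈ 9.46.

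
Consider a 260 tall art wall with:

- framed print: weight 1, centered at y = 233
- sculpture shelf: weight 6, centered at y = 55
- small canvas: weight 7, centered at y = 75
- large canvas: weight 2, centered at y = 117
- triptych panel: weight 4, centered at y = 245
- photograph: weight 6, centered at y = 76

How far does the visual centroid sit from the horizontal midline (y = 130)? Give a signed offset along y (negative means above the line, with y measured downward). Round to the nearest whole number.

≈ -24

Weights sum to 1 + 6 + 7 + 2 + 4 + 6 = 26.
y: moment 2758 / weight 26 ≈ 106.08
Against y = 130, that's 106.08 − 130 = -23.92.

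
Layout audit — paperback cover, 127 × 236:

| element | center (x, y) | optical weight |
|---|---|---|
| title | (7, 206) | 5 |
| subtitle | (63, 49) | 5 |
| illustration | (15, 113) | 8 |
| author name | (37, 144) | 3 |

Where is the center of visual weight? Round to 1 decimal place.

(27.7, 124.3)

Total weight = 5 + 5 + 8 + 3 = 21.
Σw·x = 5·7 + 5·63 + 8·15 + 3·37 = 581, so x̄ = 581/21 ≈ 27.67.
Σw·y = 5·206 + 5·49 + 8·113 + 3·144 = 2611, so ȳ = 2611/21 ≈ 124.33.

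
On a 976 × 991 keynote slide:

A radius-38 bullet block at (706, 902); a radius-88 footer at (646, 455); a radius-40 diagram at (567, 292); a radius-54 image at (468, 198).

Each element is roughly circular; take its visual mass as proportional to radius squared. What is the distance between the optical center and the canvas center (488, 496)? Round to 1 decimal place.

r² weights: bullet block 38² = 1444, footer 88² = 7744, diagram 40² = 1600, image 54² = 2916. Total = 13704.
x-moment: 1444·706 + 7744·646 + 1600·567 + 2916·468 = 8293976; centroid 8293976/13704 ≈ 605.22.
y-moment: 1444·902 + 7744·455 + 1600·292 + 2916·198 = 5870576; centroid 5870576/13704 ≈ 428.38.
Relative to (488, 496): Δ = (117.22, -67.62); |Δ| = √(117.22² + -67.62²) ≈ 135.33.

≈ 135.3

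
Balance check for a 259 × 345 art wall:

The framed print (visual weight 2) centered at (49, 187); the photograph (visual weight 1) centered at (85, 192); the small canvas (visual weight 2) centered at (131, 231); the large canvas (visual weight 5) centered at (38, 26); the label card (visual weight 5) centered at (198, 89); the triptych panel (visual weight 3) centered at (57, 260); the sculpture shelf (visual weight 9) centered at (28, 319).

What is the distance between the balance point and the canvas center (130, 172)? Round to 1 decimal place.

≈ 58.7

Σw = 2 + 1 + 2 + 5 + 5 + 3 + 9 = 27.
x: moment 2048 / weight 27 ≈ 75.85
y: moment 5254 / weight 27 ≈ 194.59
Offset from (130, 172): Δx ≈ -54.15, Δy ≈ 22.59; distance = √(Δx² + Δy²) ≈ 58.67.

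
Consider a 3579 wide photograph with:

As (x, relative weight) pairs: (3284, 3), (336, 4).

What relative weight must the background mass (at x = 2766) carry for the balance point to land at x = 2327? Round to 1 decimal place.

Existing Σw = 7 (3 + 4); existing moment 3·3284 + 4·336 = 11196.
Balance at x = 2327 requires (11196 + w·2766) / (7 + w) = 2327.
Solving: w = (2327·7 − 11196) / (2766 − 2327) = 5093 / 439 ≈ 11.60.

w ≈ 11.6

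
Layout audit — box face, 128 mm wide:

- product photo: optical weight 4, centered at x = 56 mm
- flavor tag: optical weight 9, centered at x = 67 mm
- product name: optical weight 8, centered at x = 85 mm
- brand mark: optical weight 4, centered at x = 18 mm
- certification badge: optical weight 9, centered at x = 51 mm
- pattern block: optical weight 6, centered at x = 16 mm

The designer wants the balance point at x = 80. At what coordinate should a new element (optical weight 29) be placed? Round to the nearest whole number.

x ≈ 117

With the new element, Σw becomes 4 + 9 + 8 + 4 + 9 + 6 + 29 = 69.
x: target moment 69×80 = 5520; current 4·56 + 9·67 + 8·85 + 4·18 + 9·51 + 6·16 = 2134; the new element supplies 3386, so x = 3386/29 ≈ 116.76.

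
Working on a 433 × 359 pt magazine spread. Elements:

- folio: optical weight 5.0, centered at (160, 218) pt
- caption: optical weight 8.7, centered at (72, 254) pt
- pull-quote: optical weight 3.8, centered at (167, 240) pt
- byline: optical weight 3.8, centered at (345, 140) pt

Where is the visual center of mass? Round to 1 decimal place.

Total weight = 5.0 + 8.7 + 3.8 + 3.8 = 21.3.
Σw·x = 5.0·160 + 8.7·72 + 3.8·167 + 3.8·345 = 3372.0, so x̄ = 3372.0/21.3 ≈ 158.31.
Σw·y = 5.0·218 + 8.7·254 + 3.8·240 + 3.8·140 = 4743.8, so ȳ = 4743.8/21.3 ≈ 222.71.

(158.3, 222.7)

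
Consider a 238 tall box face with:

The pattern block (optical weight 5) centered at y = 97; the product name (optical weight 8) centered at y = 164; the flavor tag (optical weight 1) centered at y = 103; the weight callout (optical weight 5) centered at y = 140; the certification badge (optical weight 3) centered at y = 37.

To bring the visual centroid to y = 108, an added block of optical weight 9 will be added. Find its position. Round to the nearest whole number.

y ≈ 71

After adding the added block, total weight = 5 + 8 + 1 + 5 + 3 + 9 = 31.
y: need Σw·y = 31·108 = 3348. Existing = 5·97 + 8·164 + 1·103 + 5·140 + 3·37 = 2711. Remainder 637 / 9 ≈ 70.78.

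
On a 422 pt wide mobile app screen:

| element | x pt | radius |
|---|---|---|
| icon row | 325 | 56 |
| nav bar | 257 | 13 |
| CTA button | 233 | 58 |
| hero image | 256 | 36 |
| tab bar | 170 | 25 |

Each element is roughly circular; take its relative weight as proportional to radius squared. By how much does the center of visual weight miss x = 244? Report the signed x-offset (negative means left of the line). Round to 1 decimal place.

≈ 21.9 pt

Weights ∝ r²: icon row 56² = 3136, nav bar 13² = 169, CTA button 58² = 3364, hero image 36² = 1296, tab bar 25² = 625; Σw = 8590.
Σw·x = 3136·325 + 169·257 + 3364·233 + 1296·256 + 625·170 = 2284471, so x̄ = 2284471/8590 ≈ 265.95.
Difference: 265.95 − 244 ≈ 21.95.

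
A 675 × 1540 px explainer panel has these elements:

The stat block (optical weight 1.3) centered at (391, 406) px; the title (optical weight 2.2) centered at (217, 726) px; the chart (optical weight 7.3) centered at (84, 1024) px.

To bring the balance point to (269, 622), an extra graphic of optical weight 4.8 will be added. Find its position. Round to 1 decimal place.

New total weight: (1.3 + 2.2 + 7.3) + 4.8 = 15.6.
Along x: (1598.9 + 4.8·x) / 15.6 = 269 (existing moment 1.3·391 + 2.2·217 + 7.3·84 = 1598.9) ⇒ x = (4196.4 − 1598.9) / 4.8 ≈ 541.15.
Along y: (9600.2 + 4.8·y) / 15.6 = 622 (existing moment 1.3·406 + 2.2·726 + 7.3·1024 = 9600.2) ⇒ y = (9703.2 − 9600.2) / 4.8 ≈ 21.46.

(541.1, 21.5)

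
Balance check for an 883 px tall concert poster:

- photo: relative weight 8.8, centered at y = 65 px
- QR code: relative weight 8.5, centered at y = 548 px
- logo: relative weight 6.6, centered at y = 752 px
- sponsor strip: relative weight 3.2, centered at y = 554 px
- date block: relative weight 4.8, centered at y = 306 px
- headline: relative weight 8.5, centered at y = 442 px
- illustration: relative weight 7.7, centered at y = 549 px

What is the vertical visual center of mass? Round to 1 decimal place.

Total weight = 8.8 + 8.5 + 6.6 + 3.2 + 4.8 + 8.5 + 7.7 = 48.1.
y: moment 21419.1 / weight 48.1 ≈ 445.30

y ≈ 445.3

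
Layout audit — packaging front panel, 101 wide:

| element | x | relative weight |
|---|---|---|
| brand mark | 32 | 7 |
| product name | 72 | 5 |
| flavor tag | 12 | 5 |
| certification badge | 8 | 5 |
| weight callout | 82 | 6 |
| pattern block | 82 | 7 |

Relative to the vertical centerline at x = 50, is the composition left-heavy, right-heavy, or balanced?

Total weight = 7 + 5 + 5 + 5 + 6 + 7 = 35.
Σw·x = 7·32 + 5·72 + 5·12 + 5·8 + 6·82 + 7·82 = 1750, so x̄ = 1750/35 ≈ 50.00.
The centroid 50.00 matches the midline at 50, so the layout is balanced.

balanced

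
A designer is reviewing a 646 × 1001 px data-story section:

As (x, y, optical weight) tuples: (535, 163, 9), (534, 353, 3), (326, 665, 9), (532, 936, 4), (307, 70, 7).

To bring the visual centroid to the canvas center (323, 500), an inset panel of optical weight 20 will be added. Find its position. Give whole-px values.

With the inset panel, Σw becomes 9 + 3 + 9 + 4 + 7 + 20 = 52.
x: need Σw·x = 52·323 = 16796. Existing = 9·535 + 3·534 + 9·326 + 4·532 + 7·307 = 13628. Remainder 3168 / 20 ≈ 158.40.
y: need Σw·y = 52·500 = 26000. Existing = 9·163 + 3·353 + 9·665 + 4·936 + 7·70 = 12745. Remainder 13255 / 20 ≈ 662.75.

(158, 663)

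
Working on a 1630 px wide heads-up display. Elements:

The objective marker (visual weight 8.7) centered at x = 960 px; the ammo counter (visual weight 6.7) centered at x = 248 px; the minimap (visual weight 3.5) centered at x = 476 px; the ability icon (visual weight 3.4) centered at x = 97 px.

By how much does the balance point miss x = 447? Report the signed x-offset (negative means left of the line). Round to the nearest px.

Weights sum to 8.7 + 6.7 + 3.5 + 3.4 = 22.3.
x-moment: 8.7·960 + 6.7·248 + 3.5·476 + 3.4·97 = 12009.4; centroid 12009.4/22.3 ≈ 538.54.
Against x = 447, that's 538.54 − 447 = 91.54.

≈ 92 px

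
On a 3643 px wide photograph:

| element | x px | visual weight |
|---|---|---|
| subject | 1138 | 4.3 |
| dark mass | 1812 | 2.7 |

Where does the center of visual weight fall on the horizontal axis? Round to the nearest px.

Σw = 4.3 + 2.7 = 7.0.
x-moment: 4.3·1138 + 2.7·1812 = 9785.8; centroid 9785.8/7.0 ≈ 1397.97.

x ≈ 1398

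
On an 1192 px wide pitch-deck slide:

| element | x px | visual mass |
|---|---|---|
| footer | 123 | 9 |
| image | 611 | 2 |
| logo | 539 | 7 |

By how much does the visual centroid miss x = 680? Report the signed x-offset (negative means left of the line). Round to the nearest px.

Σw = 9 + 2 + 7 = 18.
x: (9·123 + 2·611 + 7·539) / 18 = 6102 / 18 ≈ 339.00
Difference: 339.00 − 680 ≈ -341.00.

≈ -341 px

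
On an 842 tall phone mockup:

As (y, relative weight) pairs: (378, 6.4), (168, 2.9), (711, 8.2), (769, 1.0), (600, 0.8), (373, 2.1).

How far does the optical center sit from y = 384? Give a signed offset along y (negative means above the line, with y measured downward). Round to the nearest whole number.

Weights sum to 6.4 + 2.9 + 8.2 + 1.0 + 0.8 + 2.1 = 21.4.
y-moment: 6.4·378 + 2.9·168 + 8.2·711 + 1.0·769 + 0.8·600 + 2.1·373 = 10768.9; centroid 10768.9/21.4 ≈ 503.22.
Against y = 384, that's 503.22 − 384 = 119.22.

≈ 119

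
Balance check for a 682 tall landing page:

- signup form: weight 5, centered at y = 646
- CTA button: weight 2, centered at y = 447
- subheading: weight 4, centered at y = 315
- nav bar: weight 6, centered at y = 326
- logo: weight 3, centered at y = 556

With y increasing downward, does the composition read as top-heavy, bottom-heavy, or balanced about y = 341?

bottom-heavy

Total weight = 5 + 2 + 4 + 6 + 3 = 20.
y: (5·646 + 2·447 + 4·315 + 6·326 + 3·556) / 20 = 9008 / 20 ≈ 450.40
Since 450.4 is below (larger y than) 341, the composition reads bottom-heavy.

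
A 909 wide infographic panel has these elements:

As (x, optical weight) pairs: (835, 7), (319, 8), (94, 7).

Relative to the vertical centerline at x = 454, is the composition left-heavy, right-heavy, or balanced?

Total weight = 7 + 8 + 7 = 22.
x: (7·835 + 8·319 + 7·94) / 22 = 9055 / 22 ≈ 411.59
411.6 vs midline 454 → left-heavy.

left-heavy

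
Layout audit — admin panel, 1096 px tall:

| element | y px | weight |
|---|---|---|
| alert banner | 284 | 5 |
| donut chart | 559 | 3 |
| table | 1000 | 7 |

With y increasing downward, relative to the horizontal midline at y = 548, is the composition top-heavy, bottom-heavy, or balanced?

Weights sum to 5 + 3 + 7 = 15.
y-moment: 5·284 + 3·559 + 7·1000 = 10097; centroid 10097/15 ≈ 673.13.
673.1 vs midline 548 → bottom-heavy.

bottom-heavy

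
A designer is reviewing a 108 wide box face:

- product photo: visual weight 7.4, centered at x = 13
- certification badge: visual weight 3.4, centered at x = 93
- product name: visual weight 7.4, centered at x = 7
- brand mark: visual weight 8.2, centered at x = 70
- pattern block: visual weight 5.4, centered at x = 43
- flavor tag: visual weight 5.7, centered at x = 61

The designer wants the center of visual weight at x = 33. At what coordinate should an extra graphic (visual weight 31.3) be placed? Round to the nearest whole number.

x ≈ 21

After adding the extra graphic, total weight = 7.4 + 3.4 + 7.4 + 8.2 + 5.4 + 5.7 + 31.3 = 68.8.
x: target moment 68.8×33 = 2270.4; current 7.4·13 + 3.4·93 + 7.4·7 + 8.2·70 + 5.4·43 + 5.7·61 = 1618.1; the extra graphic supplies 652.3, so x = 652.3/31.3 ≈ 20.84.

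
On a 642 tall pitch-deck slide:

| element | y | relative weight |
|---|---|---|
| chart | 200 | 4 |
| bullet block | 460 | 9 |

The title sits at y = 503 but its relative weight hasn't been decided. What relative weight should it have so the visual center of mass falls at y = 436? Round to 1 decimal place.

w ≈ 10.9

Known weights sum to 4 + 9 = 13; their moment is 4·200 + 9·460 = 4940.
For the centroid to hit 436: (4940 + w·503) / (13 + w) = 436.
Solving: w = (436·13 − 4940) / (503 − 436) = 728 / 67 ≈ 10.87.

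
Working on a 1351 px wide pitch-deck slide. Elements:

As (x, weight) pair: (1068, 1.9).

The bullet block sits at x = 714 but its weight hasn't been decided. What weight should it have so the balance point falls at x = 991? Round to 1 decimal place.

Known: weight 1.9 with moment 1.9·1068 = 2029.2.
Set Σw·x/Σw = 991: (2029.2 + 714w) = 991·(1.9 + w).
Solving: w = (991·1.9 − 2029.2) / (714 − 991) = -146.3 / -277 ≈ 0.53.

w ≈ 0.5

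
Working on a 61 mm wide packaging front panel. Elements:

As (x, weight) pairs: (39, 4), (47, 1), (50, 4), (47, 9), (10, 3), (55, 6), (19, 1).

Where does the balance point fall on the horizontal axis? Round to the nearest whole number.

Total weight = 4 + 1 + 4 + 9 + 3 + 6 + 1 = 28.
Σw·x = 1205; x̄ = 1205/28 ≈ 43.04.

x ≈ 43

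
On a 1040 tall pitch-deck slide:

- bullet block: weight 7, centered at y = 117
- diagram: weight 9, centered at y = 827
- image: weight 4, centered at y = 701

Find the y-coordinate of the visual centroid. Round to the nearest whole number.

Total weight = 7 + 9 + 4 = 20.
Σw·y = 7·117 + 9·827 + 4·701 = 11066, so ȳ = 11066/20 ≈ 553.30.

y ≈ 553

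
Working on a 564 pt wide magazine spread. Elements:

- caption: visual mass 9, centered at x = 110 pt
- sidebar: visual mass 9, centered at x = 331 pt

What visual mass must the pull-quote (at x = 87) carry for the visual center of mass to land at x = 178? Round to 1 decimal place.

w ≈ 8.4

Fixed elements: Σw = 9 + 9 = 18, Σw·x = 9·110 + 9·331 = 3969.
Set Σw·x/Σw = 178: (3969 + 87w) = 178·(18 + w).
Solving: w = (178·18 − 3969) / (87 − 178) = -765 / -91 ≈ 8.41.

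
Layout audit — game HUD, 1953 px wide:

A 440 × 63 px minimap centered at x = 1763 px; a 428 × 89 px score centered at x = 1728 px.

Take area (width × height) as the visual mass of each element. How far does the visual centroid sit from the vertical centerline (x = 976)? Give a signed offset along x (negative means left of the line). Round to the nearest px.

≈ 767 px

Areas → weights: minimap 440·63 = 27720, score 428·89 = 38092; Σw = 65812.
x-moment: 27720·1763 + 38092·1728 = 114693336; centroid 114693336/65812 ≈ 1742.74.
Difference: 1742.74 − 976 ≈ 766.74.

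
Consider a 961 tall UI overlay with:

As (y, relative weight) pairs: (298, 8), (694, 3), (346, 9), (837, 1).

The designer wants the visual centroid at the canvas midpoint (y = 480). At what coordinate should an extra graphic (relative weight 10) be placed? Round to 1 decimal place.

With the extra graphic, Σw becomes 8 + 3 + 9 + 1 + 10 = 31.
y: target moment 31×480 = 14880; current 8·298 + 3·694 + 9·346 + 1·837 = 8417; the extra graphic supplies 6463, so y = 6463/10 ≈ 646.30.

y ≈ 646.3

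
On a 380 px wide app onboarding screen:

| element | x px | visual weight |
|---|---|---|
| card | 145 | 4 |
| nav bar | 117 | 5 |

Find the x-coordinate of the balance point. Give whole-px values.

Σw = 4 + 5 = 9.
x-moment: 4·145 + 5·117 = 1165; centroid 1165/9 ≈ 129.44.

x ≈ 129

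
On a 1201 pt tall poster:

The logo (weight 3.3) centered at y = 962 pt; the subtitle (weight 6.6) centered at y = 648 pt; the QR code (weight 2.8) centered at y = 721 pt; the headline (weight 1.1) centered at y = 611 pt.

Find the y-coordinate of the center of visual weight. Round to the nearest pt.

Σw = 3.3 + 6.6 + 2.8 + 1.1 = 13.8.
Σw·y = 3.3·962 + 6.6·648 + 2.8·721 + 1.1·611 = 10142.3, so ȳ = 10142.3/13.8 ≈ 734.95.

y ≈ 735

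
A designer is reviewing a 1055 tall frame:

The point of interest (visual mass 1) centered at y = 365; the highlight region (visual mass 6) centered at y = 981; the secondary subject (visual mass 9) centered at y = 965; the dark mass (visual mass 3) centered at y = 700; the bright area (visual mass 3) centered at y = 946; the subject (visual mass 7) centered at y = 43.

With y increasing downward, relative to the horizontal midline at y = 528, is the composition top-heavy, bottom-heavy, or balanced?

bottom-heavy

Weights sum to 1 + 6 + 9 + 3 + 3 + 7 = 29.
Σw·y = 20175; ȳ = 20175/29 ≈ 695.69.
695.7 lies below (larger y than) the midline 528, so the layout is bottom-heavy.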